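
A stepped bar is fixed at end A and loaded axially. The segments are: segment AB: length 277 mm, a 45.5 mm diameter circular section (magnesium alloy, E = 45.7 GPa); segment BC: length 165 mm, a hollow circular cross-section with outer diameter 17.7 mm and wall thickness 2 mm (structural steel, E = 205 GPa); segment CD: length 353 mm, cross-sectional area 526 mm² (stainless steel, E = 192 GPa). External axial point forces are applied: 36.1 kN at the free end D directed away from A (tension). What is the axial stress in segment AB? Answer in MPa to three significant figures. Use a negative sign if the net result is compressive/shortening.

Internal axial forces (sectioning from the free end, tension +): N_CD = 36.1 kN, N_BC = 36.1 kN, N_AB = 36.1 kN.
A_AB = 1626 mm².
σ_AB = N_AB/A_AB = 36100/1626 = 22.2 MPa.

22.2 MPa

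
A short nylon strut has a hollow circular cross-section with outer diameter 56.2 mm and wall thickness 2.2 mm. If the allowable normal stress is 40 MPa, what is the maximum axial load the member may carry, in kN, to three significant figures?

A = 373.2 mm².
P_max = σ_allow · A = 40 · 373.2 = 14930 N = 14.93 kN.

14.9 kN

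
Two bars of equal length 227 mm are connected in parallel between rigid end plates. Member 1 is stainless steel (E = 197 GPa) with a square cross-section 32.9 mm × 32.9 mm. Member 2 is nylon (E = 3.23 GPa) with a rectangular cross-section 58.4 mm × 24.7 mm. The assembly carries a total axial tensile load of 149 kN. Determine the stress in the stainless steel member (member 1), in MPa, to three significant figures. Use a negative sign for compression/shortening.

135 MPa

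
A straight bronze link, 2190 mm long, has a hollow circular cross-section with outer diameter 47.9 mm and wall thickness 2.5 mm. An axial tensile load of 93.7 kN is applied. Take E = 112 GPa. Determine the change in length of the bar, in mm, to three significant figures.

A = 356.6 mm².
δ_mech = NL/(AE) = 93700·2190/(356.6·112000) = 5.138 mm.

5.14 mm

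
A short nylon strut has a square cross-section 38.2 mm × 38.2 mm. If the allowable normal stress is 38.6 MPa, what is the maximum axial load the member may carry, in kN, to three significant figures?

56.3 kN

A = 1459 mm².
P_max = σ_allow · A = 38.6 · 1459 = 56330 N = 56.33 kN.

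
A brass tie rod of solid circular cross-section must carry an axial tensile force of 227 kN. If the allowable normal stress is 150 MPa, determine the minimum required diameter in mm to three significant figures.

Required area A ≥ P/σ_allow = 227000/150 = 1513 mm².
For a solid circular section, d ≥ √(4A/π) = 43.9 mm.

43.9 mm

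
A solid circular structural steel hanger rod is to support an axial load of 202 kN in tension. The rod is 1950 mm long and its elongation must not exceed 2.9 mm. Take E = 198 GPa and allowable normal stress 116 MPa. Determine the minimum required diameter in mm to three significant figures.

Required area A ≥ P/σ_allow = 202000/116 = 1741 mm².
For a solid circular section, d ≥ √(4A/π) = 47.09 mm.
Elongation limit: A ≥ PL/(Eδ_allow) = 202000·1950/(198000·2.9) = 686 mm² ⇒ d ≥ 29.55 mm.
The stress limit governs.

47.1 mm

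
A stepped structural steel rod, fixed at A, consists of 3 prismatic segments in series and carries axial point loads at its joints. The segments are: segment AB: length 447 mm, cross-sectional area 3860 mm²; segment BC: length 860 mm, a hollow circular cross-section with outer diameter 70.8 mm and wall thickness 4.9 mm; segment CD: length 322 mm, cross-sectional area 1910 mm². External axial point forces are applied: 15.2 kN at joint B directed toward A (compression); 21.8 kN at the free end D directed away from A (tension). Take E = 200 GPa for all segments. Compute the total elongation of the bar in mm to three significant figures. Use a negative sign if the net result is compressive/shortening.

0.115 mm

Internal axial forces (sectioning from the free end, tension +): N_CD = 21.8 kN, N_BC = 21.8 kN, N_AB = 6.6 kN.
A_BC = 1014 mm².
δ_AB = 6600·447/(3860·200000) = 0.003822 mm
δ_BC = 21800·860/(1014·200000) = 0.0924 mm
δ_CD = 21800·322/(1910·200000) = 0.01838 mm
δ = Σδ_i = 0.1146 mm.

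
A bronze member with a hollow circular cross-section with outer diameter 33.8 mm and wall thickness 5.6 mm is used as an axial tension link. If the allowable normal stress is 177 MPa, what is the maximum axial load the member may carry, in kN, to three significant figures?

87.8 kN

A = 496.1 mm².
P_max = σ_allow · A = 177 · 496.1 = 87810 N = 87.81 kN.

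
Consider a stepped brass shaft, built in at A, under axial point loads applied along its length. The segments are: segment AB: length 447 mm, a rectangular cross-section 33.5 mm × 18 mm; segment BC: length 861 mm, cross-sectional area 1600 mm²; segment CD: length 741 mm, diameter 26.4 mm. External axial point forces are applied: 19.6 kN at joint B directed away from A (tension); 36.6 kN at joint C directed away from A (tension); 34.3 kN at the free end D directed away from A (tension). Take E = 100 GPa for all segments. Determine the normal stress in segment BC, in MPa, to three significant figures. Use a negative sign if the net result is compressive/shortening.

44.3 MPa

Internal axial forces (sectioning from the free end, tension +): N_CD = 34.3 kN, N_BC = 70.9 kN, N_AB = 90.5 kN.
σ_BC = N_BC/A_BC = 70900/1600 = 44.31 MPa.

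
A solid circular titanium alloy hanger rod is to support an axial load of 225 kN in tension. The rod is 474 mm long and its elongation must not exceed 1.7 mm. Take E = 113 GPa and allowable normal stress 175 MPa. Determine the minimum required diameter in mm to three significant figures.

Required area A ≥ P/σ_allow = 225000/175 = 1286 mm².
For a solid circular section, d ≥ √(4A/π) = 40.46 mm.
Elongation limit: A ≥ PL/(Eδ_allow) = 225000·474/(113000·1.7) = 555.2 mm² ⇒ d ≥ 26.59 mm.
The stress limit governs.

40.5 mm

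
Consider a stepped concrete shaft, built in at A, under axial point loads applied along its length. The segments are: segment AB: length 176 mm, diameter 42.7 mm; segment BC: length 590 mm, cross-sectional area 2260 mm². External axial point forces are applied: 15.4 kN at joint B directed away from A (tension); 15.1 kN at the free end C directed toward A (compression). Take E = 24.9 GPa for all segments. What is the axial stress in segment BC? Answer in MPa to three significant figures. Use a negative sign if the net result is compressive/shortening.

-6.68 MPa

Internal axial forces (sectioning from the free end, tension +): N_BC = -15.1 kN, N_AB = 0.3 kN.
σ_BC = N_BC/A_BC = -15100/2260 = -6.681 MPa.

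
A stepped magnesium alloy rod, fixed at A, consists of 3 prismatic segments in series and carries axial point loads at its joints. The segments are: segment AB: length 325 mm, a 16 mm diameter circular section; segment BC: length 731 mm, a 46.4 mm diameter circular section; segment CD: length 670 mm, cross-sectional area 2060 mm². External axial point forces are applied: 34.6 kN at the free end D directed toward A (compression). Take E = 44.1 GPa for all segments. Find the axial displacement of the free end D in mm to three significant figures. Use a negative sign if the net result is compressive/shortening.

-1.86 mm

Internal axial forces (sectioning from the free end, tension +): N_CD = -34.6 kN, N_BC = -34.6 kN, N_AB = -34.6 kN.
A_AB = 201.1 mm².
A_BC = 1691 mm².
δ_AB = -34600·325/(201.1·44100) = -1.268 mm
δ_BC = -34600·731/(1691·44100) = -0.3392 mm
δ_CD = -34600·670/(2060·44100) = -0.2552 mm
δ = Σδ_i = -1.863 mm.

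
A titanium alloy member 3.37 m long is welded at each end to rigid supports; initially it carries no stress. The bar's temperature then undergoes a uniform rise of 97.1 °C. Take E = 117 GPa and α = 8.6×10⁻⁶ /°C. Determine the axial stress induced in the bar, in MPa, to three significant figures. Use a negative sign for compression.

-97.7 MPa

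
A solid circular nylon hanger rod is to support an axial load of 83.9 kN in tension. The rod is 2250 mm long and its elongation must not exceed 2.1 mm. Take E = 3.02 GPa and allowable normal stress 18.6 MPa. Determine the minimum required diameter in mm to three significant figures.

Required area A ≥ P/σ_allow = 83900/18.6 = 4511 mm².
For a solid circular section, d ≥ √(4A/π) = 75.78 mm.
Elongation limit: A ≥ PL/(Eδ_allow) = 83900·2250/(3020·2.1) = 29770 mm² ⇒ d ≥ 194.7 mm.
The elongation limit governs.

195 mm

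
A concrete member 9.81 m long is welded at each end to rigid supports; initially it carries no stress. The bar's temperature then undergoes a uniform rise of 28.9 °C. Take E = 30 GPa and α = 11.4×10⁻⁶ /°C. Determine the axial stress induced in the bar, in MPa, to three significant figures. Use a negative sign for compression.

-9.88 MPa

Free thermal expansion αLΔT = 11.4e-6 · 9810 · 28.9 = 3.232 mm.
The walls impose strain ε = −(3.232)/9810 = -3.2946e-04; σ = Eε = 30000 · -3.2946e-04 = -9.884 MPa.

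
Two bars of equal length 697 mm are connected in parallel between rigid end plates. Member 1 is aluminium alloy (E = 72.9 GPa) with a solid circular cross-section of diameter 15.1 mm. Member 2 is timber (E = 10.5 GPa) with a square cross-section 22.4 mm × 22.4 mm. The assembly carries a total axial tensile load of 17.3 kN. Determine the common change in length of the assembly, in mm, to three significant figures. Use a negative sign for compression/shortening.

A_1 = 179.1 mm².
A_2 = 501.8 mm².
Equal strain + equilibrium ⇒ each member carries load in proportion to AE: A₁E₁ = 13050000 N, A₂E₂ = 5268000 N, ΣAE = 18320000 N.
δ = PL/ΣAE = 17300·697/18320000 = 0.6581 mm.

0.658 mm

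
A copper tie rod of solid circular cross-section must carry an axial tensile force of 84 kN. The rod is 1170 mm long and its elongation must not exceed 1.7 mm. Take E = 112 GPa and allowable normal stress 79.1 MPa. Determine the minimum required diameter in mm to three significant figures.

36.8 mm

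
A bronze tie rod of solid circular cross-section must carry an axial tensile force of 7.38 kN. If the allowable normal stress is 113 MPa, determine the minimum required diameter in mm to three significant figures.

Required area A ≥ P/σ_allow = 7380/113 = 65.31 mm².
For a solid circular section, d ≥ √(4A/π) = 9.119 mm.

9.12 mm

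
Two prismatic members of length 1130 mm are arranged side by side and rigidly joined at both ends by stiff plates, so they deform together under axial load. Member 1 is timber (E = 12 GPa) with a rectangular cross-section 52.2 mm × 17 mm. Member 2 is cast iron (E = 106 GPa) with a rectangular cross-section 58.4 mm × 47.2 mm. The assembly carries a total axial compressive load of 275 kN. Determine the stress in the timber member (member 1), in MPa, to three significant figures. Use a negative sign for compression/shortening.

A_1 = 887.4 mm².
A_2 = 2756 mm².
Equal strain + equilibrium ⇒ each member carries load in proportion to AE: A₁E₁ = 10650000 N, A₂E₂ = 292200000 N, ΣAE = 302800000 N.
σ₁ = P·E₁/ΣAE = -275000·12000/302800000 = -10.9 MPa.

-10.9 MPa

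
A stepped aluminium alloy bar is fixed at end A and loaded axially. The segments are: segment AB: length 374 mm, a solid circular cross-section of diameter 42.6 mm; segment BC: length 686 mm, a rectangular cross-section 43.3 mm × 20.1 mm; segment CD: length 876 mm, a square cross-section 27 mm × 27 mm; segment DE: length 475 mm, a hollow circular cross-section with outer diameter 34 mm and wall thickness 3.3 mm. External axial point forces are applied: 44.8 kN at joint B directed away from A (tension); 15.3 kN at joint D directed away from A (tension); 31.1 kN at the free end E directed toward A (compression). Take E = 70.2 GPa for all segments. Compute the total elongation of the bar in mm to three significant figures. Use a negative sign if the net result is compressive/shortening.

-1.00 mm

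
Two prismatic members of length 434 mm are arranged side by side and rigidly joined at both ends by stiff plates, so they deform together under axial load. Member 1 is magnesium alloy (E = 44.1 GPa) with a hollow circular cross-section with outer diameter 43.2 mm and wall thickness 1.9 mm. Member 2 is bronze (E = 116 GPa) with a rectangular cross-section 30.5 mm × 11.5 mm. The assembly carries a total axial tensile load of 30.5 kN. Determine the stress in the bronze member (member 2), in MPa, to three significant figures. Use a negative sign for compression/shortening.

68.6 MPa

A_1 = 246.5 mm².
A_2 = 350.8 mm².
Equal strain + equilibrium ⇒ each member carries load in proportion to AE: A₁E₁ = 10870000 N, A₂E₂ = 40690000 N, ΣAE = 51560000 N.
σ₂ = P·E₂/ΣAE = 30500·116000/51560000 = 68.62 MPa.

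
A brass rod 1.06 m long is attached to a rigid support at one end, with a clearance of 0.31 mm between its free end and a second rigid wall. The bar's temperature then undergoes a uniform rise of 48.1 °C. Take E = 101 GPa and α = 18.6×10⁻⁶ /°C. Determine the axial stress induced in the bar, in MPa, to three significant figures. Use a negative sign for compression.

Free thermal expansion αLΔT = 18.6e-6 · 1060 · 48.1 = 0.9483 mm.
The walls engage after the gap closes; constrained expansion = 0.9483 − 0.31 = 0.6383 mm.
The walls impose strain ε = −(0.6383)/1060 = -6.0221e-04; σ = Eε = 101000 · -6.0221e-04 = -60.82 MPa.

-60.8 MPa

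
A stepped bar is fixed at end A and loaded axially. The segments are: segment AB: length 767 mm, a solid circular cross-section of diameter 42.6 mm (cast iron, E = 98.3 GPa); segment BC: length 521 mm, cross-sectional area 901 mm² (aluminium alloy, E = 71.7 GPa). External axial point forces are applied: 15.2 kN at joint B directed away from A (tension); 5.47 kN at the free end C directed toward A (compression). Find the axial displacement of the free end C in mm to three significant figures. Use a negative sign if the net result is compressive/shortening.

0.00915 mm

Internal axial forces (sectioning from the free end, tension +): N_BC = -5.47 kN, N_AB = 9.73 kN.
A_AB = 1425 mm².
δ_AB = 9730·767/(1425·98300) = 0.05327 mm
δ_BC = -5470·521/(901·71700) = -0.04411 mm
δ = Σδ_i = 0.009151 mm.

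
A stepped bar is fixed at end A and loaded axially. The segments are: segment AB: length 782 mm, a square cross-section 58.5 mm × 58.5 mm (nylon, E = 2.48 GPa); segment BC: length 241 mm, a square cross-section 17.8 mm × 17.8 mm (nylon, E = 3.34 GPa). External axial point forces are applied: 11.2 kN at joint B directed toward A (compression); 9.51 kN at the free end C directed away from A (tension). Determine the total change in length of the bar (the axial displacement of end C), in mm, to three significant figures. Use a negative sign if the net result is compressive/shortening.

Internal axial forces (sectioning from the free end, tension +): N_BC = 9.51 kN, N_AB = -1.69 kN.
A_AB = 3422 mm².
A_BC = 316.8 mm².
δ_AB = -1690·782/(3422·2480) = -0.1557 mm
δ_BC = 9510·241/(316.8·3340) = 2.166 mm
δ = Σδ_i = 2.01 mm.

2.01 mm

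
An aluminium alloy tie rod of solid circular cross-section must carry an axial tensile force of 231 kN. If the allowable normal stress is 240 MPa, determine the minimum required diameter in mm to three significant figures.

Required area A ≥ P/σ_allow = 231000/240 = 962.5 mm².
For a solid circular section, d ≥ √(4A/π) = 35.01 mm.

35.0 mm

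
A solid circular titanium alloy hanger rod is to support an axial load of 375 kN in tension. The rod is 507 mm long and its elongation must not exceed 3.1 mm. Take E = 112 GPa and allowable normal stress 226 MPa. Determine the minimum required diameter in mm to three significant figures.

Required area A ≥ P/σ_allow = 375000/226 = 1659 mm².
For a solid circular section, d ≥ √(4A/π) = 45.96 mm.
Elongation limit: A ≥ PL/(Eδ_allow) = 375000·507/(112000·3.1) = 547.6 mm² ⇒ d ≥ 26.4 mm.
The stress limit governs.

46.0 mm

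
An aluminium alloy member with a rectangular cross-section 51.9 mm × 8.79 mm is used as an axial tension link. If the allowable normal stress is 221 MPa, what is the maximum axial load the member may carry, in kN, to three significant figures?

101 kN

A = 456.2 mm².
P_max = σ_allow · A = 221 · 456.2 = 100800 N = 100.8 kN.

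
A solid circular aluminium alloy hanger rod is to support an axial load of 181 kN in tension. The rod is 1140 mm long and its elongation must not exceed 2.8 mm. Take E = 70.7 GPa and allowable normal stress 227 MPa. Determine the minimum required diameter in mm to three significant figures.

Required area A ≥ P/σ_allow = 181000/227 = 797.4 mm².
For a solid circular section, d ≥ √(4A/π) = 31.86 mm.
Elongation limit: A ≥ PL/(Eδ_allow) = 181000·1140/(70700·2.8) = 1042 mm² ⇒ d ≥ 36.43 mm.
The elongation limit governs.

36.4 mm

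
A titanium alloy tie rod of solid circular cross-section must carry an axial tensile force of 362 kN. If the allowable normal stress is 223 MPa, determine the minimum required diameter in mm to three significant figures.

Required area A ≥ P/σ_allow = 362000/223 = 1623 mm².
For a solid circular section, d ≥ √(4A/π) = 45.46 mm.

45.5 mm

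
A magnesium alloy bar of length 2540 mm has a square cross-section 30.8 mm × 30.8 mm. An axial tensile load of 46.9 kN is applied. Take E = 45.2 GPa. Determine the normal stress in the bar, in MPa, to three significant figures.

49.4 MPa

A = 948.6 mm².
σ = N/A = 46900/948.6 = 49.44 MPa.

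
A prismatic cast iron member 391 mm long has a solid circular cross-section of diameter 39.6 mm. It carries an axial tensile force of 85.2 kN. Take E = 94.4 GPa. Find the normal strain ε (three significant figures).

A = 1232 mm².
σ = N/A = 69.18 MPa; ε = σ/E = 69.18/94400 = 7.328e-04.

7.33e-04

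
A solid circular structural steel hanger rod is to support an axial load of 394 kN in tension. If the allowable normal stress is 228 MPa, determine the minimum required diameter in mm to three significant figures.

Required area A ≥ P/σ_allow = 394000/228 = 1728 mm².
For a solid circular section, d ≥ √(4A/π) = 46.91 mm.

46.9 mm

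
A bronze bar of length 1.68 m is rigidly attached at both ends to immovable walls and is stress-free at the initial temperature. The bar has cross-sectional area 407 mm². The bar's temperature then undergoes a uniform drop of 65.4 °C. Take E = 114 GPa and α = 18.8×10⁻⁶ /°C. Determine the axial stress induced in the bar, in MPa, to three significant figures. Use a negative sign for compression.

140 MPa

Free thermal expansion αLΔT = 18.8e-6 · 1680 · -65.4 = -2.066 mm.
The walls impose strain ε = −(-2.066)/1680 = 1.2295e-03; σ = Eε = 114000 · 1.2295e-03 = 140.2 MPa.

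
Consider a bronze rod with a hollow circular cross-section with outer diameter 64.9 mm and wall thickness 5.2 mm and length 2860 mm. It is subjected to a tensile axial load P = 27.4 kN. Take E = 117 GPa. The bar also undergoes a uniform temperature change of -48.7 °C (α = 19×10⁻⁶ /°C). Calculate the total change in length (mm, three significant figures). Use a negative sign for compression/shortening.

A = 975.3 mm².
δ_mech = NL/(AE) = 27400·2860/(975.3·117000) = 0.6868 mm.
δ_thermal = αLΔT = 19e-6·2860·-48.7 = -2.646 mm.
δ = δ_mech + δ_thermal = -1.96 mm.

-1.96 mm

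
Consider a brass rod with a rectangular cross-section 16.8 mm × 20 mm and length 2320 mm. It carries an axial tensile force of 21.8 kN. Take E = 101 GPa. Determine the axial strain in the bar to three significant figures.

6.42e-04

A = 336 mm².
σ = N/A = 64.88 MPa; ε = σ/E = 64.88/101000 = 6.424e-04.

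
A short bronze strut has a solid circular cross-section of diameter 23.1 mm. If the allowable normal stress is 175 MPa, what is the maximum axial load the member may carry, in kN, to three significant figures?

73.3 kN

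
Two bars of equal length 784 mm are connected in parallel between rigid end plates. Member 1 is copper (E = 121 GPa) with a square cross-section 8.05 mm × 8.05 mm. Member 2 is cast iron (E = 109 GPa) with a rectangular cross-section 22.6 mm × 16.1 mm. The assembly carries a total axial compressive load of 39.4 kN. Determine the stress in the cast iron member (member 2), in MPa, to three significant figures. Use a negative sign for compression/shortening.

A_1 = 64.8 mm².
A_2 = 363.9 mm².
Equal strain + equilibrium ⇒ each member carries load in proportion to AE: A₁E₁ = 7841000 N, A₂E₂ = 39660000 N, ΣAE = 47500000 N.
σ₂ = P·E₂/ΣAE = -39400·109000/47500000 = -90.41 MPa.

-90.4 MPa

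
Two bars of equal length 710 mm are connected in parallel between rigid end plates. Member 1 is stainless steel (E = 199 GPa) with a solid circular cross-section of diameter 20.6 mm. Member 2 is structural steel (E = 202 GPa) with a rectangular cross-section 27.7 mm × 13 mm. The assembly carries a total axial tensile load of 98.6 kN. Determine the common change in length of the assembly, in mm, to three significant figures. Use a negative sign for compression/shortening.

A_1 = 333.3 mm².
A_2 = 360.1 mm².
Equal strain + equilibrium ⇒ each member carries load in proportion to AE: A₁E₁ = 66330000 N, A₂E₂ = 72740000 N, ΣAE = 139100000 N.
δ = PL/ΣAE = 98600·710/139100000 = 0.5034 mm.

0.503 mm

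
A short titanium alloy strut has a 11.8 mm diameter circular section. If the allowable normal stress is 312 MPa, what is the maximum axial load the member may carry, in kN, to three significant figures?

34.1 kN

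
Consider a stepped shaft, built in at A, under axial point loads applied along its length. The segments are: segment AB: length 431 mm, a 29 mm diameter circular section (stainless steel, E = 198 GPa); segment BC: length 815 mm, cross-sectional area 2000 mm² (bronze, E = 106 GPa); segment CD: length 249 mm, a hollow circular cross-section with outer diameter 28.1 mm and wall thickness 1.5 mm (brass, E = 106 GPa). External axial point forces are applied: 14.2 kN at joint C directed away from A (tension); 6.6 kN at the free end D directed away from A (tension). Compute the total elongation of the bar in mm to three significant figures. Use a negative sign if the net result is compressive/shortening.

0.272 mm

Internal axial forces (sectioning from the free end, tension +): N_CD = 6.6 kN, N_BC = 20.8 kN, N_AB = 20.8 kN.
A_AB = 660.5 mm².
A_CD = 125.3 mm².
δ_AB = 20800·431/(660.5·198000) = 0.06855 mm
δ_BC = 20800·815/(2000·106000) = 0.07996 mm
δ_CD = 6600·249/(125.3·106000) = 0.1237 mm
δ = Σδ_i = 0.2722 mm.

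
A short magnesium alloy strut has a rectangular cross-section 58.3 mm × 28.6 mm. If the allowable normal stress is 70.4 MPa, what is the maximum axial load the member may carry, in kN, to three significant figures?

A = 1667 mm².
P_max = σ_allow · A = 70.4 · 1667 = 117400 N = 117.4 kN.

117 kN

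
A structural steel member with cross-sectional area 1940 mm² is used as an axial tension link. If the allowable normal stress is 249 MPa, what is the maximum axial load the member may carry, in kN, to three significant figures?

483 kN

P_max = σ_allow · A = 249 · 1940 = 483100 N = 483.1 kN.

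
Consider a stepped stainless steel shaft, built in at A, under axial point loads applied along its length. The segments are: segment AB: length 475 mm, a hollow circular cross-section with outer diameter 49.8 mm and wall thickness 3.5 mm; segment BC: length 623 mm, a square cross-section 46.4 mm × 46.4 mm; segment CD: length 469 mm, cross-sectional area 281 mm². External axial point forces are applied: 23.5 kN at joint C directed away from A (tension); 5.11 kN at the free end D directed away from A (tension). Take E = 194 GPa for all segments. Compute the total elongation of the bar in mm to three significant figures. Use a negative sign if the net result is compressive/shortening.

0.224 mm

Internal axial forces (sectioning from the free end, tension +): N_CD = 5.11 kN, N_BC = 28.61 kN, N_AB = 28.61 kN.
A_AB = 509.1 mm².
A_BC = 2153 mm².
δ_AB = 28610·475/(509.1·194000) = 0.1376 mm
δ_BC = 28610·623/(2153·194000) = 0.04267 mm
δ_CD = 5110·469/(281·194000) = 0.04396 mm
δ = Σδ_i = 0.2242 mm.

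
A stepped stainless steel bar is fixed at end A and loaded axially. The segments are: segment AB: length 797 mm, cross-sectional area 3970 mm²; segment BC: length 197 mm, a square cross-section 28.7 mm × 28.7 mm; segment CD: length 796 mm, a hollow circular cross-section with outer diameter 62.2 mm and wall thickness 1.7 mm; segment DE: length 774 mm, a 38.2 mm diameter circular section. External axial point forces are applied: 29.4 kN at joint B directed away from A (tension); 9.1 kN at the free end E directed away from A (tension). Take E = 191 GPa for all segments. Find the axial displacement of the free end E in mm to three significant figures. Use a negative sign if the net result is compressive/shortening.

Internal axial forces (sectioning from the free end, tension +): N_DE = 9.1 kN, N_CD = 9.1 kN, N_BC = 9.1 kN, N_AB = 38.5 kN.
A_BC = 823.7 mm².
A_CD = 323.1 mm².
A_DE = 1146 mm².
δ_AB = 38500·797/(3970·191000) = 0.04047 mm
δ_BC = 9100·197/(823.7·191000) = 0.01139 mm
δ_CD = 9100·796/(323.1·191000) = 0.1174 mm
δ_DE = 9100·774/(1146·191000) = 0.03218 mm
δ = Σδ_i = 0.2014 mm.

0.201 mm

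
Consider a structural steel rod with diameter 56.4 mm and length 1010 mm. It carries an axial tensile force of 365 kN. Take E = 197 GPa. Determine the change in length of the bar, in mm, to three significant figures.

A = 2498 mm².
δ_mech = NL/(AE) = 365000·1010/(2498·197000) = 0.749 mm.

0.749 mm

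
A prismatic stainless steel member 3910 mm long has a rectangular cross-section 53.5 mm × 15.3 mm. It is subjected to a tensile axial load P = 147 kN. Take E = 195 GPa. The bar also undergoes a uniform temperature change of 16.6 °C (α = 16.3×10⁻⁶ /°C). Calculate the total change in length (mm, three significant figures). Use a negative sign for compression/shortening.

A = 818.6 mm².
δ_mech = NL/(AE) = 147000·3910/(818.6·195000) = 3.601 mm.
δ_thermal = αLΔT = 16.3e-6·3910·16.6 = 1.058 mm.
δ = δ_mech + δ_thermal = 4.659 mm.

4.66 mm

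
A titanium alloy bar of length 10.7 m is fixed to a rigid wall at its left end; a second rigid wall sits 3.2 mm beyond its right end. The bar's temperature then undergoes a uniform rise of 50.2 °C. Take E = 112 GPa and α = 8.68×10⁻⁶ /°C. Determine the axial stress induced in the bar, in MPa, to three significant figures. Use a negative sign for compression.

-15.3 MPa

Free thermal expansion αLΔT = 8.68e-6 · 10700 · 50.2 = 4.662 mm.
The walls engage after the gap closes; constrained expansion = 4.662 − 3.2 = 1.462 mm.
The walls impose strain ε = −(1.462)/10700 = -1.3667e-04; σ = Eε = 112000 · -1.3667e-04 = -15.31 MPa.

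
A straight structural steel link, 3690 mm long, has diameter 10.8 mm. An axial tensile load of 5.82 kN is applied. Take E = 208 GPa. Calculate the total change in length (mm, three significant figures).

1.13 mm

A = 91.61 mm².
δ_mech = NL/(AE) = 5820·3690/(91.61·208000) = 1.127 mm.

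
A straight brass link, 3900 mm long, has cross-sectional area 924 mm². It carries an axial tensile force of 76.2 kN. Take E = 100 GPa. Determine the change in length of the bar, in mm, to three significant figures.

δ_mech = NL/(AE) = 76200·3900/(924·100000) = 3.216 mm.

3.22 mm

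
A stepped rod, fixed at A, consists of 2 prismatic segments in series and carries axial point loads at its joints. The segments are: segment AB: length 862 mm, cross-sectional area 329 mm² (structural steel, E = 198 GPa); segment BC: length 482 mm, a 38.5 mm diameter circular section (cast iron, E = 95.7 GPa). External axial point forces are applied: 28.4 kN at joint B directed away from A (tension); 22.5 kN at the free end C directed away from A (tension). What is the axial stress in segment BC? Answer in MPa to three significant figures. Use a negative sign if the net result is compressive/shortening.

19.3 MPa

Internal axial forces (sectioning from the free end, tension +): N_BC = 22.5 kN, N_AB = 50.9 kN.
A_BC = 1164 mm².
σ_BC = N_BC/A_BC = 22500/1164 = 19.33 MPa.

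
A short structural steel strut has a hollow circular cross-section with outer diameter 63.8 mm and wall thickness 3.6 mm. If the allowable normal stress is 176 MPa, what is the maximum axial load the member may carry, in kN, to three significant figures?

A = 680.8 mm².
P_max = σ_allow · A = 176 · 680.8 = 119800 N = 119.8 kN.

120 kN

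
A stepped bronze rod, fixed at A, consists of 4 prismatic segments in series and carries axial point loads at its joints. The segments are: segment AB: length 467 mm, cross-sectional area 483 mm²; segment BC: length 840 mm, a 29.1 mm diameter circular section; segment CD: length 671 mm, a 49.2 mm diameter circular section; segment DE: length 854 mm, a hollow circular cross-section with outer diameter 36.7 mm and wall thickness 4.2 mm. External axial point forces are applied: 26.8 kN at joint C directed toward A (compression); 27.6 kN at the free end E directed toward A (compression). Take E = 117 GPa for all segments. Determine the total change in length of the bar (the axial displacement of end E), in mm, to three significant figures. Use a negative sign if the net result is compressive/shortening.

Internal axial forces (sectioning from the free end, tension +): N_DE = -27.6 kN, N_CD = -27.6 kN, N_BC = -54.4 kN, N_AB = -54.4 kN.
A_BC = 665.1 mm².
A_CD = 1901 mm².
A_DE = 428.8 mm².
δ_AB = -54400·467/(483·117000) = -0.4496 mm
δ_BC = -54400·840/(665.1·117000) = -0.5872 mm
δ_CD = -27600·671/(1901·117000) = -0.08326 mm
δ_DE = -27600·854/(428.8·117000) = -0.4698 mm
δ = Σδ_i = -1.59 mm.

-1.59 mm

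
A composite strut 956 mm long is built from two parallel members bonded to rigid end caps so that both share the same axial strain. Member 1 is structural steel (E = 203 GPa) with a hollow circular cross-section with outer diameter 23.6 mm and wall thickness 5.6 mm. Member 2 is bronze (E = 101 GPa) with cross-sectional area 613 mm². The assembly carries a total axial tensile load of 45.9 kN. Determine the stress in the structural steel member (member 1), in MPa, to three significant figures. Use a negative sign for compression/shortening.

73.8 MPa

A_1 = 316.7 mm².
Equal strain + equilibrium ⇒ each member carries load in proportion to AE: A₁E₁ = 64280000 N, A₂E₂ = 61910000 N, ΣAE = 126200000 N.
σ₁ = P·E₁/ΣAE = 45900·203000/126200000 = 73.83 MPa.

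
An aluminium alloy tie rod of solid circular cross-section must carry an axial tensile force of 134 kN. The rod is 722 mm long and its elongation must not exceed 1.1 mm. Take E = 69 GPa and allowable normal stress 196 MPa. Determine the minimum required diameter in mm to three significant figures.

40.3 mm

Required area A ≥ P/σ_allow = 134000/196 = 683.7 mm².
For a solid circular section, d ≥ √(4A/π) = 29.5 mm.
Elongation limit: A ≥ PL/(Eδ_allow) = 134000·722/(69000·1.1) = 1275 mm² ⇒ d ≥ 40.29 mm.
The elongation limit governs.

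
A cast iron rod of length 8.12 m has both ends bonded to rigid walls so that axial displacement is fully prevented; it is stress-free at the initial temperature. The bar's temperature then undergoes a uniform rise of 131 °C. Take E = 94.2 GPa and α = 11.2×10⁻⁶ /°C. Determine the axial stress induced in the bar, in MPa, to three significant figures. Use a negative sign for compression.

-138 MPa

Free thermal expansion αLΔT = 11.2e-6 · 8120 · 131 = 11.91 mm.
The walls impose strain ε = −(11.91)/8120 = -1.4672e-03; σ = Eε = 94200 · -1.4672e-03 = -138.2 MPa.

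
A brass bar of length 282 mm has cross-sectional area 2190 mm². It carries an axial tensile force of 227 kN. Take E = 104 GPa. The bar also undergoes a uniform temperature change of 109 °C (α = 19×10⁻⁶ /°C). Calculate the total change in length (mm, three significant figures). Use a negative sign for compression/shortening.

δ_mech = NL/(AE) = 227000·282/(2190·104000) = 0.2811 mm.
δ_thermal = αLΔT = 19e-6·282·109 = 0.584 mm.
δ = δ_mech + δ_thermal = 0.8651 mm.

0.865 mm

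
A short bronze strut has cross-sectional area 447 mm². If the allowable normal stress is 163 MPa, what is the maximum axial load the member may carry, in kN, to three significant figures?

72.9 kN

P_max = σ_allow · A = 163 · 447 = 72860 N = 72.86 kN.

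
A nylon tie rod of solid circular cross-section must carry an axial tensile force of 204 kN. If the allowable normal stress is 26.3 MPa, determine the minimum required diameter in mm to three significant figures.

Required area A ≥ P/σ_allow = 204000/26.3 = 7757 mm².
For a solid circular section, d ≥ √(4A/π) = 99.38 mm.

99.4 mm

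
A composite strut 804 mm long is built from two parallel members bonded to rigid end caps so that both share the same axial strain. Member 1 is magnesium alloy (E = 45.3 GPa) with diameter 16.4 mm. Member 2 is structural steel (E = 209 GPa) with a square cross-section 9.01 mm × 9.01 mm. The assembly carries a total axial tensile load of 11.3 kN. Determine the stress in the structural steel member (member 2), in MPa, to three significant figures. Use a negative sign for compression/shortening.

89.0 MPa

A_1 = 211.2 mm².
A_2 = 81.18 mm².
Equal strain + equilibrium ⇒ each member carries load in proportion to AE: A₁E₁ = 9569000 N, A₂E₂ = 16970000 N, ΣAE = 26540000 N.
σ₂ = P·E₂/ΣAE = 11300·209000/26540000 = 89 MPa.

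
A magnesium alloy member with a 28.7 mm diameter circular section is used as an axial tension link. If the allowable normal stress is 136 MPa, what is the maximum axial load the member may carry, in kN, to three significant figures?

A = 646.9 mm².
P_max = σ_allow · A = 136 · 646.9 = 87980 N = 87.98 kN.

88.0 kN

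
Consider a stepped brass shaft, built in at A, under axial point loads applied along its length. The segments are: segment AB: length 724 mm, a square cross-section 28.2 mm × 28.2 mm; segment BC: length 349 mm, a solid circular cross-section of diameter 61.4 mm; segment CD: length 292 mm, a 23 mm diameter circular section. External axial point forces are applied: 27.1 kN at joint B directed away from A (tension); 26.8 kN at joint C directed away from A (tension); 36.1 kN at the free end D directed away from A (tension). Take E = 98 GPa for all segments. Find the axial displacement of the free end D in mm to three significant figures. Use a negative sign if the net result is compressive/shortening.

1.17 mm

Internal axial forces (sectioning from the free end, tension +): N_CD = 36.1 kN, N_BC = 62.9 kN, N_AB = 90 kN.
A_AB = 795.2 mm².
A_BC = 2961 mm².
A_CD = 415.5 mm².
δ_AB = 90000·724/(795.2·98000) = 0.8361 mm
δ_BC = 62900·349/(2961·98000) = 0.07565 mm
δ_CD = 36100·292/(415.5·98000) = 0.2589 mm
δ = Σδ_i = 1.171 mm.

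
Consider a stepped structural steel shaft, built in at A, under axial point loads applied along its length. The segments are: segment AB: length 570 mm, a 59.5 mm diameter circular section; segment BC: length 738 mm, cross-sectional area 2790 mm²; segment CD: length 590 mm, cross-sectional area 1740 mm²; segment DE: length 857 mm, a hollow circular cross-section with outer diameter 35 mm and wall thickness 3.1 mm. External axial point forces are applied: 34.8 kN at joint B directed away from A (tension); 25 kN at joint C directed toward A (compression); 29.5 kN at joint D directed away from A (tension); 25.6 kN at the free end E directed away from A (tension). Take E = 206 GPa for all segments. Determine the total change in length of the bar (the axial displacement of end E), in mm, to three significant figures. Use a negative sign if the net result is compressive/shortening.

0.537 mm

Internal axial forces (sectioning from the free end, tension +): N_DE = 25.6 kN, N_CD = 55.1 kN, N_BC = 30.1 kN, N_AB = 64.9 kN.
A_AB = 2781 mm².
A_DE = 310.7 mm².
δ_AB = 64900·570/(2781·206000) = 0.06458 mm
δ_BC = 30100·738/(2790·206000) = 0.03865 mm
δ_CD = 55100·590/(1740·206000) = 0.0907 mm
δ_DE = 25600·857/(310.7·206000) = 0.3428 mm
δ = Σδ_i = 0.5367 mm.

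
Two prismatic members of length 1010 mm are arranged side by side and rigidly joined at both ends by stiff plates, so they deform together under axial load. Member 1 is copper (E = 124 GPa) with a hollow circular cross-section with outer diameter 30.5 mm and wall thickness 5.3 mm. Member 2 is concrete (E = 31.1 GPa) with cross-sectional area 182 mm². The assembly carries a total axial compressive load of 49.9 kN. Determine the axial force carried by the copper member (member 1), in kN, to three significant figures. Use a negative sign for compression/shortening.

A_1 = 419.6 mm².
Equal strain + equilibrium ⇒ each member carries load in proportion to AE: A₁E₁ = 52030000 N, A₂E₂ = 5660000 N, ΣAE = 57690000 N.
F₁ = P·A₁E₁/ΣAE = -49900·52030000/57690000 = -45000 N.

-45.0 kN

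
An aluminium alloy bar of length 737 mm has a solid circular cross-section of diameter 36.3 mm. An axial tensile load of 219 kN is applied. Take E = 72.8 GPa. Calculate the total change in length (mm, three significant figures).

A = 1035 mm².
δ_mech = NL/(AE) = 219000·737/(1035·72800) = 2.142 mm.

2.14 mm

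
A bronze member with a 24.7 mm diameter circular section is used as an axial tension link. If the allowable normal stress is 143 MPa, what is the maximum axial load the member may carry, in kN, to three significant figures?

68.5 kN

A = 479.2 mm².
P_max = σ_allow · A = 143 · 479.2 = 68520 N = 68.52 kN.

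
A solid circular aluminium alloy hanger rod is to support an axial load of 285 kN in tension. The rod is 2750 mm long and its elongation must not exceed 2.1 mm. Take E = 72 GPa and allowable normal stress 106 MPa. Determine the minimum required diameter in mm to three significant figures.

Required area A ≥ P/σ_allow = 285000/106 = 2689 mm².
For a solid circular section, d ≥ √(4A/π) = 58.51 mm.
Elongation limit: A ≥ PL/(Eδ_allow) = 285000·2750/(72000·2.1) = 5184 mm² ⇒ d ≥ 81.24 mm.
The elongation limit governs.

81.2 mm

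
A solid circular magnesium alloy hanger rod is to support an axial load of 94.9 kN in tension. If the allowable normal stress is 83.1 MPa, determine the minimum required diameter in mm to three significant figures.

38.1 mm

Required area A ≥ P/σ_allow = 94900/83.1 = 1142 mm².
For a solid circular section, d ≥ √(4A/π) = 38.13 mm.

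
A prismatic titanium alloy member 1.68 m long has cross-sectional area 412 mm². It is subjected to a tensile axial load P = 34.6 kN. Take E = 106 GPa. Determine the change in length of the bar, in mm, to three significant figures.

δ_mech = NL/(AE) = 34600·1680/(412·106000) = 1.331 mm.

1.33 mm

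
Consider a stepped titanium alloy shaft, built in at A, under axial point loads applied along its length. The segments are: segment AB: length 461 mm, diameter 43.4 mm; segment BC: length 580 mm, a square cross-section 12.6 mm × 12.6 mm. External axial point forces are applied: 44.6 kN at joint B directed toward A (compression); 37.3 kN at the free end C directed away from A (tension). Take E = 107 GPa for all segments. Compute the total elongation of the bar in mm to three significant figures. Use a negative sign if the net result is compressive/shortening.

1.25 mm

Internal axial forces (sectioning from the free end, tension +): N_BC = 37.3 kN, N_AB = -7.3 kN.
A_AB = 1479 mm².
A_BC = 158.8 mm².
δ_AB = -7300·461/(1479·107000) = -0.02126 mm
δ_BC = 37300·580/(158.8·107000) = 1.274 mm
δ = Σδ_i = 1.252 mm.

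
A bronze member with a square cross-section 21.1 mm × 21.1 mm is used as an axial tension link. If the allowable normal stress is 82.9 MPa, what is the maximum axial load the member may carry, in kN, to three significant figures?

A = 445.2 mm².
P_max = σ_allow · A = 82.9 · 445.2 = 36910 N = 36.91 kN.

36.9 kN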